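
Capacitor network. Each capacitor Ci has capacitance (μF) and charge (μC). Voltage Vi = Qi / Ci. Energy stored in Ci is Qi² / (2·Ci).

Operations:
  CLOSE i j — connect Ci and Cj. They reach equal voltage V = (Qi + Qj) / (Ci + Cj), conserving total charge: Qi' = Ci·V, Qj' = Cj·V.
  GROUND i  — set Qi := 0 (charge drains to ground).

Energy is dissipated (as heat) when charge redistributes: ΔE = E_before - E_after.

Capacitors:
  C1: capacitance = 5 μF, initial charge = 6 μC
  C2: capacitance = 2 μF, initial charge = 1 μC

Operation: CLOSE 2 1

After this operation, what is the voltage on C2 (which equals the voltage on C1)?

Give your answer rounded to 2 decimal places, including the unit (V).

Initial: C1(5μF, Q=6μC, V=1.20V), C2(2μF, Q=1μC, V=0.50V)
Op 1: CLOSE 2-1: Q_total=7.00, C_total=7.00, V=1.00; Q2=2.00, Q1=5.00; dissipated=0.350

Answer: 1.00 V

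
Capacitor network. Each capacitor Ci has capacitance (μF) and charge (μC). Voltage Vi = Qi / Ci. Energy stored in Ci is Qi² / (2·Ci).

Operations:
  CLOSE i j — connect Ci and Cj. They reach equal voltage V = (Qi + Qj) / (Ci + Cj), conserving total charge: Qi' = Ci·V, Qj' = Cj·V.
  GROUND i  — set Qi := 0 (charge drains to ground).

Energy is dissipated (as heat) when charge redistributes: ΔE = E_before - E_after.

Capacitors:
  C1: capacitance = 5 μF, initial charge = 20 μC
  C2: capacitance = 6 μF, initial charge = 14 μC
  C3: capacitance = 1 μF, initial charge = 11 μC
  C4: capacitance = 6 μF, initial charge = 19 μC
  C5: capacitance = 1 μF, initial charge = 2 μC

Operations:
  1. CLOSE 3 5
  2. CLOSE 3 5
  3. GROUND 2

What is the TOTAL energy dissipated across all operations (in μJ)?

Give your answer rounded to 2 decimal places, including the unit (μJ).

Initial: C1(5μF, Q=20μC, V=4.00V), C2(6μF, Q=14μC, V=2.33V), C3(1μF, Q=11μC, V=11.00V), C4(6μF, Q=19μC, V=3.17V), C5(1μF, Q=2μC, V=2.00V)
Op 1: CLOSE 3-5: Q_total=13.00, C_total=2.00, V=6.50; Q3=6.50, Q5=6.50; dissipated=20.250
Op 2: CLOSE 3-5: Q_total=13.00, C_total=2.00, V=6.50; Q3=6.50, Q5=6.50; dissipated=0.000
Op 3: GROUND 2: Q2=0; energy lost=16.333
Total dissipated: 36.583 μJ

Answer: 36.58 μJ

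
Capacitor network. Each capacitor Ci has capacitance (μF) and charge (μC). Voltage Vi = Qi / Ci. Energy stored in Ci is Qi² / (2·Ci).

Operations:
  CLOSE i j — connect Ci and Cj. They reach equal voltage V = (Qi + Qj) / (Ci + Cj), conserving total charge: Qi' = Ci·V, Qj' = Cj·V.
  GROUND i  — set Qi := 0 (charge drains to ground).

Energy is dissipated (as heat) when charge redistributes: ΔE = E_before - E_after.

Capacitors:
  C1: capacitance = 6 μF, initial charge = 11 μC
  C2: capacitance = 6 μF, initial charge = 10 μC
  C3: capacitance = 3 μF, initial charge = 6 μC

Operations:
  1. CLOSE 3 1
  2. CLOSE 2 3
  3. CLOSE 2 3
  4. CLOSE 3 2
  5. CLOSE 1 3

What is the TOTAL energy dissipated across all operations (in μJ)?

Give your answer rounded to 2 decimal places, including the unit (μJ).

Initial: C1(6μF, Q=11μC, V=1.83V), C2(6μF, Q=10μC, V=1.67V), C3(3μF, Q=6μC, V=2.00V)
Op 1: CLOSE 3-1: Q_total=17.00, C_total=9.00, V=1.89; Q3=5.67, Q1=11.33; dissipated=0.028
Op 2: CLOSE 2-3: Q_total=15.67, C_total=9.00, V=1.74; Q2=10.44, Q3=5.22; dissipated=0.049
Op 3: CLOSE 2-3: Q_total=15.67, C_total=9.00, V=1.74; Q2=10.44, Q3=5.22; dissipated=0.000
Op 4: CLOSE 3-2: Q_total=15.67, C_total=9.00, V=1.74; Q3=5.22, Q2=10.44; dissipated=0.000
Op 5: CLOSE 1-3: Q_total=16.56, C_total=9.00, V=1.84; Q1=11.04, Q3=5.52; dissipated=0.022
Total dissipated: 0.099 μJ

Answer: 0.10 μJ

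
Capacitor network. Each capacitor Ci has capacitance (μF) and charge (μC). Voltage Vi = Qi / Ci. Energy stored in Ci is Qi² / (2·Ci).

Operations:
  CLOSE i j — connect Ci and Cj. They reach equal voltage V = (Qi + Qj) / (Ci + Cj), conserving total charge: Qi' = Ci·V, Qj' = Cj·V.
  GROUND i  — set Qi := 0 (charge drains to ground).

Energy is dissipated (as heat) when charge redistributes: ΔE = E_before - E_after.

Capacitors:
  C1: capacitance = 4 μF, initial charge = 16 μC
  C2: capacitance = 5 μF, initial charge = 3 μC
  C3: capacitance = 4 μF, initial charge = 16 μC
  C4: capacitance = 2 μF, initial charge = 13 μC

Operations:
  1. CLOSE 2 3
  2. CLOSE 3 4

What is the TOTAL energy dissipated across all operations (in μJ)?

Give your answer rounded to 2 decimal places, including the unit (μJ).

Initial: C1(4μF, Q=16μC, V=4.00V), C2(5μF, Q=3μC, V=0.60V), C3(4μF, Q=16μC, V=4.00V), C4(2μF, Q=13μC, V=6.50V)
Op 1: CLOSE 2-3: Q_total=19.00, C_total=9.00, V=2.11; Q2=10.56, Q3=8.44; dissipated=12.844
Op 2: CLOSE 3-4: Q_total=21.44, C_total=6.00, V=3.57; Q3=14.30, Q4=7.15; dissipated=12.842
Total dissipated: 25.686 μJ

Answer: 25.69 μJ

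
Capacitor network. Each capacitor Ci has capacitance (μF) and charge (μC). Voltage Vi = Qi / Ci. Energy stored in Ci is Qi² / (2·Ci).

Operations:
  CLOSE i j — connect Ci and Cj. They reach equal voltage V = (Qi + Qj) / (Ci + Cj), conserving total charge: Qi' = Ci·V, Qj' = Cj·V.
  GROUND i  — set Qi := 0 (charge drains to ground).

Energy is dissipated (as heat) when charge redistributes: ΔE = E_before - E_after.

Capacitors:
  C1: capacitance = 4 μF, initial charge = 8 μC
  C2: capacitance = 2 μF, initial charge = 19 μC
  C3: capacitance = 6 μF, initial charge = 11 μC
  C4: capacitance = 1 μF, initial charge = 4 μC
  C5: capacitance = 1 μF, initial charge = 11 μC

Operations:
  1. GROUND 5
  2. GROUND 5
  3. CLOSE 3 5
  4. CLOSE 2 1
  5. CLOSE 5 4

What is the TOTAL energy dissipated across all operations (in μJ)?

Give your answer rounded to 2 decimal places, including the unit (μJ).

Answer: 100.91 μJ

Derivation:
Initial: C1(4μF, Q=8μC, V=2.00V), C2(2μF, Q=19μC, V=9.50V), C3(6μF, Q=11μC, V=1.83V), C4(1μF, Q=4μC, V=4.00V), C5(1μF, Q=11μC, V=11.00V)
Op 1: GROUND 5: Q5=0; energy lost=60.500
Op 2: GROUND 5: Q5=0; energy lost=0.000
Op 3: CLOSE 3-5: Q_total=11.00, C_total=7.00, V=1.57; Q3=9.43, Q5=1.57; dissipated=1.440
Op 4: CLOSE 2-1: Q_total=27.00, C_total=6.00, V=4.50; Q2=9.00, Q1=18.00; dissipated=37.500
Op 5: CLOSE 5-4: Q_total=5.57, C_total=2.00, V=2.79; Q5=2.79, Q4=2.79; dissipated=1.474
Total dissipated: 100.915 μJ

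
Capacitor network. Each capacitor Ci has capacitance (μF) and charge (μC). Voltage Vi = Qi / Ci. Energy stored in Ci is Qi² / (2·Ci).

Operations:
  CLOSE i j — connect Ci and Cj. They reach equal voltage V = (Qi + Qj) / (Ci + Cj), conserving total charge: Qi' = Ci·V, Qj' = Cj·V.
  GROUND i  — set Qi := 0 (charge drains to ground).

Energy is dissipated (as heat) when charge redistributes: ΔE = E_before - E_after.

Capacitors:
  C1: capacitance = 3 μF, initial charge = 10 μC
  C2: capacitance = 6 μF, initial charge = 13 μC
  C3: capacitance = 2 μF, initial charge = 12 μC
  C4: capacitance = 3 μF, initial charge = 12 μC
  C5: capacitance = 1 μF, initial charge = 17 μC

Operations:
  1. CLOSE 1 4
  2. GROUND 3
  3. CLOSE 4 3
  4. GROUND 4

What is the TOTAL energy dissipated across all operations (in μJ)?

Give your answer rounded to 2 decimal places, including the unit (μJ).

Answer: 51.66 μJ

Derivation:
Initial: C1(3μF, Q=10μC, V=3.33V), C2(6μF, Q=13μC, V=2.17V), C3(2μF, Q=12μC, V=6.00V), C4(3μF, Q=12μC, V=4.00V), C5(1μF, Q=17μC, V=17.00V)
Op 1: CLOSE 1-4: Q_total=22.00, C_total=6.00, V=3.67; Q1=11.00, Q4=11.00; dissipated=0.333
Op 2: GROUND 3: Q3=0; energy lost=36.000
Op 3: CLOSE 4-3: Q_total=11.00, C_total=5.00, V=2.20; Q4=6.60, Q3=4.40; dissipated=8.067
Op 4: GROUND 4: Q4=0; energy lost=7.260
Total dissipated: 51.660 μJ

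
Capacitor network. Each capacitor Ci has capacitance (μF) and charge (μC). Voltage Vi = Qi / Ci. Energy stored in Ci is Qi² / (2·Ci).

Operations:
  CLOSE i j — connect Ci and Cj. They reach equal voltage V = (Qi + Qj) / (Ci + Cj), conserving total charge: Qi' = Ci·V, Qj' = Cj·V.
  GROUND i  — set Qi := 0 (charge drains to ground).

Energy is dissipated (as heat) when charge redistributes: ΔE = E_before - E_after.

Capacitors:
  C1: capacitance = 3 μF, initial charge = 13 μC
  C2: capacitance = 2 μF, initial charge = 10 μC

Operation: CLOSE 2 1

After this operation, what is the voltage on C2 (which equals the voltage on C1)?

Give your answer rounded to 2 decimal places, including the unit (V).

Answer: 4.60 V

Derivation:
Initial: C1(3μF, Q=13μC, V=4.33V), C2(2μF, Q=10μC, V=5.00V)
Op 1: CLOSE 2-1: Q_total=23.00, C_total=5.00, V=4.60; Q2=9.20, Q1=13.80; dissipated=0.267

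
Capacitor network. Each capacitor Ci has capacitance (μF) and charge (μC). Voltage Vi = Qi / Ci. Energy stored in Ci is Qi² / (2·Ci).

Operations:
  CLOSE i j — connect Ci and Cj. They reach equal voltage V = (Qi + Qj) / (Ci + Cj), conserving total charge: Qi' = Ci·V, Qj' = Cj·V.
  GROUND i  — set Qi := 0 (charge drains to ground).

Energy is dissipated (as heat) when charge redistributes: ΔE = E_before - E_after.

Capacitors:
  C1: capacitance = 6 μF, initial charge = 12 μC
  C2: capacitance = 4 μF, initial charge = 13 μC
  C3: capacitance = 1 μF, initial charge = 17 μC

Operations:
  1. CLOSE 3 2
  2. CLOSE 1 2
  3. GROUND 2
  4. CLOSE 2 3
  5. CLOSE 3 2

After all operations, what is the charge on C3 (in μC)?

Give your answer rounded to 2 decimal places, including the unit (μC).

Answer: 1.20 μC

Derivation:
Initial: C1(6μF, Q=12μC, V=2.00V), C2(4μF, Q=13μC, V=3.25V), C3(1μF, Q=17μC, V=17.00V)
Op 1: CLOSE 3-2: Q_total=30.00, C_total=5.00, V=6.00; Q3=6.00, Q2=24.00; dissipated=75.625
Op 2: CLOSE 1-2: Q_total=36.00, C_total=10.00, V=3.60; Q1=21.60, Q2=14.40; dissipated=19.200
Op 3: GROUND 2: Q2=0; energy lost=25.920
Op 4: CLOSE 2-3: Q_total=6.00, C_total=5.00, V=1.20; Q2=4.80, Q3=1.20; dissipated=14.400
Op 5: CLOSE 3-2: Q_total=6.00, C_total=5.00, V=1.20; Q3=1.20, Q2=4.80; dissipated=0.000
Final charges: Q1=21.60, Q2=4.80, Q3=1.20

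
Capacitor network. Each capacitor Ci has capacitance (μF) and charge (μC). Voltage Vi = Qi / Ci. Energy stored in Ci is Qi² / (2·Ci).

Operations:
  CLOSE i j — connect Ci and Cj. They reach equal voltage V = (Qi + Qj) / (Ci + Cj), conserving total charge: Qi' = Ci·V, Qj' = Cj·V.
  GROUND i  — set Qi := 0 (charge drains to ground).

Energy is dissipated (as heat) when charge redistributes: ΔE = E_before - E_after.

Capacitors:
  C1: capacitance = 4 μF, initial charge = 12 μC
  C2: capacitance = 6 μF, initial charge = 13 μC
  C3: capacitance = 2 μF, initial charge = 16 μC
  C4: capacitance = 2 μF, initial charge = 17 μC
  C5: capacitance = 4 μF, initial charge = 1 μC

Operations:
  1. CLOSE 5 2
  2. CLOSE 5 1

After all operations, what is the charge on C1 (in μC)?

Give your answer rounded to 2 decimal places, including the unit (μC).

Initial: C1(4μF, Q=12μC, V=3.00V), C2(6μF, Q=13μC, V=2.17V), C3(2μF, Q=16μC, V=8.00V), C4(2μF, Q=17μC, V=8.50V), C5(4μF, Q=1μC, V=0.25V)
Op 1: CLOSE 5-2: Q_total=14.00, C_total=10.00, V=1.40; Q5=5.60, Q2=8.40; dissipated=4.408
Op 2: CLOSE 5-1: Q_total=17.60, C_total=8.00, V=2.20; Q5=8.80, Q1=8.80; dissipated=2.560
Final charges: Q1=8.80, Q2=8.40, Q3=16.00, Q4=17.00, Q5=8.80

Answer: 8.80 μC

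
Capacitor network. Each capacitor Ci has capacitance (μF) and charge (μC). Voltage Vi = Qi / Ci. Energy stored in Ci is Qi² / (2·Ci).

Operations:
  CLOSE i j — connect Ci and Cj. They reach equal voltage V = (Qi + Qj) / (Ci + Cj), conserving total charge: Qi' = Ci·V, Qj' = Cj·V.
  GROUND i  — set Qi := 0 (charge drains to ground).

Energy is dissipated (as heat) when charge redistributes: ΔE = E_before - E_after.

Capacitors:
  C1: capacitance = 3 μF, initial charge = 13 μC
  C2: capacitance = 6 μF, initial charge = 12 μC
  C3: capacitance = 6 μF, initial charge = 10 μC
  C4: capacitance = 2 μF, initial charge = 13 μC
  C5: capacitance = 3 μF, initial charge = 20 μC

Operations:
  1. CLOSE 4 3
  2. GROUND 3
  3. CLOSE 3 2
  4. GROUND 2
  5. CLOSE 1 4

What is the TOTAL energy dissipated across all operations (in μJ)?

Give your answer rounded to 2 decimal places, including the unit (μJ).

Initial: C1(3μF, Q=13μC, V=4.33V), C2(6μF, Q=12μC, V=2.00V), C3(6μF, Q=10μC, V=1.67V), C4(2μF, Q=13μC, V=6.50V), C5(3μF, Q=20μC, V=6.67V)
Op 1: CLOSE 4-3: Q_total=23.00, C_total=8.00, V=2.88; Q4=5.75, Q3=17.25; dissipated=17.521
Op 2: GROUND 3: Q3=0; energy lost=24.797
Op 3: CLOSE 3-2: Q_total=12.00, C_total=12.00, V=1.00; Q3=6.00, Q2=6.00; dissipated=6.000
Op 4: GROUND 2: Q2=0; energy lost=3.000
Op 5: CLOSE 1-4: Q_total=18.75, C_total=5.00, V=3.75; Q1=11.25, Q4=7.50; dissipated=1.276
Total dissipated: 52.594 μJ

Answer: 52.59 μJ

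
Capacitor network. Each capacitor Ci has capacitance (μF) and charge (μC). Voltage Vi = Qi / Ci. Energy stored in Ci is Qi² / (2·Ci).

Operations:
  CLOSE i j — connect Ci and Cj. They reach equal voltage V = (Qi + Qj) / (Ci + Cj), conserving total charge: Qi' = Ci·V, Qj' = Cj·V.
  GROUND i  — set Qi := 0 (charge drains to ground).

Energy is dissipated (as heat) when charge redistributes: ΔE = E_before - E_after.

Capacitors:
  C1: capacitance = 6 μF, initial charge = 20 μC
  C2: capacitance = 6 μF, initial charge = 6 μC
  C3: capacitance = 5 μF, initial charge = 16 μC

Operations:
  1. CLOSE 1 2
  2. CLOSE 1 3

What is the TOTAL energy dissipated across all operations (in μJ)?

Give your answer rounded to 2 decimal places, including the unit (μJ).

Initial: C1(6μF, Q=20μC, V=3.33V), C2(6μF, Q=6μC, V=1.00V), C3(5μF, Q=16μC, V=3.20V)
Op 1: CLOSE 1-2: Q_total=26.00, C_total=12.00, V=2.17; Q1=13.00, Q2=13.00; dissipated=8.167
Op 2: CLOSE 1-3: Q_total=29.00, C_total=11.00, V=2.64; Q1=15.82, Q3=13.18; dissipated=1.456
Total dissipated: 9.623 μJ

Answer: 9.62 μJ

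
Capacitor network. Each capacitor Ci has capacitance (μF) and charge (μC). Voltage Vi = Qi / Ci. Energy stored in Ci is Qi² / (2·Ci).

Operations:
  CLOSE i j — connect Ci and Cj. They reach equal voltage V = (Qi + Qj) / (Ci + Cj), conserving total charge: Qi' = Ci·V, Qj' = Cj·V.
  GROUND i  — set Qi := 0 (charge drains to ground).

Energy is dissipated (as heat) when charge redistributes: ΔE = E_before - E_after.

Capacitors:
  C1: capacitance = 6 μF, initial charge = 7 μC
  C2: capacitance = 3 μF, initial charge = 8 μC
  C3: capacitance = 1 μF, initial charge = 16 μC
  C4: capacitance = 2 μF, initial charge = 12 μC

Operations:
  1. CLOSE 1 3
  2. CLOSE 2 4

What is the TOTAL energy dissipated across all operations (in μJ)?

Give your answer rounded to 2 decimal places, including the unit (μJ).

Answer: 100.96 μJ

Derivation:
Initial: C1(6μF, Q=7μC, V=1.17V), C2(3μF, Q=8μC, V=2.67V), C3(1μF, Q=16μC, V=16.00V), C4(2μF, Q=12μC, V=6.00V)
Op 1: CLOSE 1-3: Q_total=23.00, C_total=7.00, V=3.29; Q1=19.71, Q3=3.29; dissipated=94.298
Op 2: CLOSE 2-4: Q_total=20.00, C_total=5.00, V=4.00; Q2=12.00, Q4=8.00; dissipated=6.667
Total dissipated: 100.964 μJ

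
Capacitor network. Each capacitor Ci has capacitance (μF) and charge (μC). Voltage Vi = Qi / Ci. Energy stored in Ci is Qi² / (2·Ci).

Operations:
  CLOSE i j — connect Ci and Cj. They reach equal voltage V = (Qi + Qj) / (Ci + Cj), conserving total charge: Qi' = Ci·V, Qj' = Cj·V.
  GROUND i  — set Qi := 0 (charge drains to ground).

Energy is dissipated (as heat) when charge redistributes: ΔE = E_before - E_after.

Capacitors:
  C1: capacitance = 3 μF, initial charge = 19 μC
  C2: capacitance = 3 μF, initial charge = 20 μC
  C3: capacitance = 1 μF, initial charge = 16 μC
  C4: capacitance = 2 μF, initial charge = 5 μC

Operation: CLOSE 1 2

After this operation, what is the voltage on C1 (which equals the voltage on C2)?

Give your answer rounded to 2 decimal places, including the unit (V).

Answer: 6.50 V

Derivation:
Initial: C1(3μF, Q=19μC, V=6.33V), C2(3μF, Q=20μC, V=6.67V), C3(1μF, Q=16μC, V=16.00V), C4(2μF, Q=5μC, V=2.50V)
Op 1: CLOSE 1-2: Q_total=39.00, C_total=6.00, V=6.50; Q1=19.50, Q2=19.50; dissipated=0.083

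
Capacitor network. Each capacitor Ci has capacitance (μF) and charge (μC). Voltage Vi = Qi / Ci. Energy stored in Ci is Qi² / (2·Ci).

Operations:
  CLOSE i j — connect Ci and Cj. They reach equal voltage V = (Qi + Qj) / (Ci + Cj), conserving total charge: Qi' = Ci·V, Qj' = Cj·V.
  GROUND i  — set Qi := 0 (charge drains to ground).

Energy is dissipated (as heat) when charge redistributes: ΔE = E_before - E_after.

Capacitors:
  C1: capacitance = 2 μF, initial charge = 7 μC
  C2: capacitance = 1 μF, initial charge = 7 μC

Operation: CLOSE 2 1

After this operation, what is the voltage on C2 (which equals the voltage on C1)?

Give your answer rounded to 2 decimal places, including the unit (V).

Answer: 4.67 V

Derivation:
Initial: C1(2μF, Q=7μC, V=3.50V), C2(1μF, Q=7μC, V=7.00V)
Op 1: CLOSE 2-1: Q_total=14.00, C_total=3.00, V=4.67; Q2=4.67, Q1=9.33; dissipated=4.083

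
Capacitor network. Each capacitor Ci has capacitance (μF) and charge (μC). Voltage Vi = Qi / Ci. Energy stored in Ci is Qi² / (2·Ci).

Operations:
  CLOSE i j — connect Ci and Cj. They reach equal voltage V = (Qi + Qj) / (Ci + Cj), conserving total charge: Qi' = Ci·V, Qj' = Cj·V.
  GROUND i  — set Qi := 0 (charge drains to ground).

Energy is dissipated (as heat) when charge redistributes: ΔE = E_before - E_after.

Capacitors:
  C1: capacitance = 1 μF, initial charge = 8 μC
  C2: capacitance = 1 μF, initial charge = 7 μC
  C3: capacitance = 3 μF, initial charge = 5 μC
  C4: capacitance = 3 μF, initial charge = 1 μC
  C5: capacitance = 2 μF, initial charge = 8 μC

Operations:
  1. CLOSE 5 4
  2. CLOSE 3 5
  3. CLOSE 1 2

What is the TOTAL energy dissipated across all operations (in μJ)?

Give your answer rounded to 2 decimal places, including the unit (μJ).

Answer: 8.33 μJ

Derivation:
Initial: C1(1μF, Q=8μC, V=8.00V), C2(1μF, Q=7μC, V=7.00V), C3(3μF, Q=5μC, V=1.67V), C4(3μF, Q=1μC, V=0.33V), C5(2μF, Q=8μC, V=4.00V)
Op 1: CLOSE 5-4: Q_total=9.00, C_total=5.00, V=1.80; Q5=3.60, Q4=5.40; dissipated=8.067
Op 2: CLOSE 3-5: Q_total=8.60, C_total=5.00, V=1.72; Q3=5.16, Q5=3.44; dissipated=0.011
Op 3: CLOSE 1-2: Q_total=15.00, C_total=2.00, V=7.50; Q1=7.50, Q2=7.50; dissipated=0.250
Total dissipated: 8.327 μJ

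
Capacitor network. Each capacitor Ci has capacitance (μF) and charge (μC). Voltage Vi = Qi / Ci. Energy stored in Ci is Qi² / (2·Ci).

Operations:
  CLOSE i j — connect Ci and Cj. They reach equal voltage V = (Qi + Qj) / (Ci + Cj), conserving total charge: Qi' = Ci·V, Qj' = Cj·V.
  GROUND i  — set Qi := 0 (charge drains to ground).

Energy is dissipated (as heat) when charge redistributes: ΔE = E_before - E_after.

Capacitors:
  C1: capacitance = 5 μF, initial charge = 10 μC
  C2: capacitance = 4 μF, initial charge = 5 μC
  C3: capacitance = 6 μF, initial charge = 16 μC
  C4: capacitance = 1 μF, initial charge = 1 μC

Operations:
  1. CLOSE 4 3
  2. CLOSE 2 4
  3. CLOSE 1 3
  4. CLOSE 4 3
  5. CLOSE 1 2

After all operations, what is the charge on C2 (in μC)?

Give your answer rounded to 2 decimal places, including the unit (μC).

Answer: 7.61 μC

Derivation:
Initial: C1(5μF, Q=10μC, V=2.00V), C2(4μF, Q=5μC, V=1.25V), C3(6μF, Q=16μC, V=2.67V), C4(1μF, Q=1μC, V=1.00V)
Op 1: CLOSE 4-3: Q_total=17.00, C_total=7.00, V=2.43; Q4=2.43, Q3=14.57; dissipated=1.190
Op 2: CLOSE 2-4: Q_total=7.43, C_total=5.00, V=1.49; Q2=5.94, Q4=1.49; dissipated=0.556
Op 3: CLOSE 1-3: Q_total=24.57, C_total=11.00, V=2.23; Q1=11.17, Q3=13.40; dissipated=0.250
Op 4: CLOSE 4-3: Q_total=14.89, C_total=7.00, V=2.13; Q4=2.13, Q3=12.76; dissipated=0.240
Op 5: CLOSE 1-2: Q_total=17.11, C_total=9.00, V=1.90; Q1=9.51, Q2=7.61; dissipated=0.622
Final charges: Q1=9.51, Q2=7.61, Q3=12.76, Q4=2.13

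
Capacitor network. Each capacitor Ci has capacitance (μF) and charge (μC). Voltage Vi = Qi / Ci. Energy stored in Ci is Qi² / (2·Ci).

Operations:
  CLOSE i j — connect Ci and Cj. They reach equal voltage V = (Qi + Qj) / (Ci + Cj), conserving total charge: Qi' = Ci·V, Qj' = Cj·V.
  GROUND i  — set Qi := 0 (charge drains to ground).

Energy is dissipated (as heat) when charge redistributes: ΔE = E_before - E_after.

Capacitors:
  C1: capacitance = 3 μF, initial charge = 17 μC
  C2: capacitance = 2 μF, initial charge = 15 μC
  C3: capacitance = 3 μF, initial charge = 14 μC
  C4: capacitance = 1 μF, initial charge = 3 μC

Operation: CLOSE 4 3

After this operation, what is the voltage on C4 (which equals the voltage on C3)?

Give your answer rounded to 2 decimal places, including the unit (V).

Initial: C1(3μF, Q=17μC, V=5.67V), C2(2μF, Q=15μC, V=7.50V), C3(3μF, Q=14μC, V=4.67V), C4(1μF, Q=3μC, V=3.00V)
Op 1: CLOSE 4-3: Q_total=17.00, C_total=4.00, V=4.25; Q4=4.25, Q3=12.75; dissipated=1.042

Answer: 4.25 V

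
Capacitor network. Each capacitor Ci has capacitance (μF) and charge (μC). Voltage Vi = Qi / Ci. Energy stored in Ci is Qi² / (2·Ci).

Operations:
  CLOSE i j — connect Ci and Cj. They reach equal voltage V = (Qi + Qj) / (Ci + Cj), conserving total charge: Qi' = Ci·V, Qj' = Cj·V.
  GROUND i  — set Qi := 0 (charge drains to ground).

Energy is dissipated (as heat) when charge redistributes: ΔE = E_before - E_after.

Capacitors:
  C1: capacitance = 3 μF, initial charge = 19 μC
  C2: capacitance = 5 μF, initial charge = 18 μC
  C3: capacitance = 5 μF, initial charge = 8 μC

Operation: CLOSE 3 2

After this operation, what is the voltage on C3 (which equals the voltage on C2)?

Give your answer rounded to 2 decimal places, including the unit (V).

Answer: 2.60 V

Derivation:
Initial: C1(3μF, Q=19μC, V=6.33V), C2(5μF, Q=18μC, V=3.60V), C3(5μF, Q=8μC, V=1.60V)
Op 1: CLOSE 3-2: Q_total=26.00, C_total=10.00, V=2.60; Q3=13.00, Q2=13.00; dissipated=5.000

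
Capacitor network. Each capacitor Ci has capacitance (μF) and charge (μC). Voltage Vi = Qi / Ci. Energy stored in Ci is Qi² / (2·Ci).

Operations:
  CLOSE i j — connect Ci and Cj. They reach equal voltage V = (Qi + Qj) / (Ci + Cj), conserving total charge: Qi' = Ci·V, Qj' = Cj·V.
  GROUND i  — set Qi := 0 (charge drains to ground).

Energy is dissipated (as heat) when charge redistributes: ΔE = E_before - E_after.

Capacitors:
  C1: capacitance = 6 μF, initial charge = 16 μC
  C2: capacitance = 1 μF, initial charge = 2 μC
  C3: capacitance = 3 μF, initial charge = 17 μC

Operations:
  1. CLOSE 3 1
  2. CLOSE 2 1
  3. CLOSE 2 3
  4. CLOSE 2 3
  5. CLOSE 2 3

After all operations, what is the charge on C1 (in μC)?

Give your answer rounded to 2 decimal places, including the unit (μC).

Initial: C1(6μF, Q=16μC, V=2.67V), C2(1μF, Q=2μC, V=2.00V), C3(3μF, Q=17μC, V=5.67V)
Op 1: CLOSE 3-1: Q_total=33.00, C_total=9.00, V=3.67; Q3=11.00, Q1=22.00; dissipated=9.000
Op 2: CLOSE 2-1: Q_total=24.00, C_total=7.00, V=3.43; Q2=3.43, Q1=20.57; dissipated=1.190
Op 3: CLOSE 2-3: Q_total=14.43, C_total=4.00, V=3.61; Q2=3.61, Q3=10.82; dissipated=0.021
Op 4: CLOSE 2-3: Q_total=14.43, C_total=4.00, V=3.61; Q2=3.61, Q3=10.82; dissipated=0.000
Op 5: CLOSE 2-3: Q_total=14.43, C_total=4.00, V=3.61; Q2=3.61, Q3=10.82; dissipated=0.000
Final charges: Q1=20.57, Q2=3.61, Q3=10.82

Answer: 20.57 μC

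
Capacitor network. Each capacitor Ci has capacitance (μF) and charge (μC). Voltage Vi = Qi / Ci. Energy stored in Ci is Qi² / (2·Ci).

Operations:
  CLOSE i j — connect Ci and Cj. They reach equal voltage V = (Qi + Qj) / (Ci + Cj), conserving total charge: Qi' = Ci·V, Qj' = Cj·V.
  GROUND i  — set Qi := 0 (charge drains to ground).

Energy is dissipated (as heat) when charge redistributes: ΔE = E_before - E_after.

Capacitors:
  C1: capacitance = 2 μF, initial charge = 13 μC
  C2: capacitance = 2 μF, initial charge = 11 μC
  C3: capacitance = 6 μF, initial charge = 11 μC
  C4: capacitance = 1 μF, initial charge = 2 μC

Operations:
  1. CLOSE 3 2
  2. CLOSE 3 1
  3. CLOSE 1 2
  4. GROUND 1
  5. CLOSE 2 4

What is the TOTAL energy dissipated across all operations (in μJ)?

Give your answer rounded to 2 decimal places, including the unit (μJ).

Initial: C1(2μF, Q=13μC, V=6.50V), C2(2μF, Q=11μC, V=5.50V), C3(6μF, Q=11μC, V=1.83V), C4(1μF, Q=2μC, V=2.00V)
Op 1: CLOSE 3-2: Q_total=22.00, C_total=8.00, V=2.75; Q3=16.50, Q2=5.50; dissipated=10.083
Op 2: CLOSE 3-1: Q_total=29.50, C_total=8.00, V=3.69; Q3=22.12, Q1=7.38; dissipated=10.547
Op 3: CLOSE 1-2: Q_total=12.88, C_total=4.00, V=3.22; Q1=6.44, Q2=6.44; dissipated=0.439
Op 4: GROUND 1: Q1=0; energy lost=10.360
Op 5: CLOSE 2-4: Q_total=8.44, C_total=3.00, V=2.81; Q2=5.62, Q4=2.81; dissipated=0.495
Total dissipated: 31.925 μJ

Answer: 31.93 μJ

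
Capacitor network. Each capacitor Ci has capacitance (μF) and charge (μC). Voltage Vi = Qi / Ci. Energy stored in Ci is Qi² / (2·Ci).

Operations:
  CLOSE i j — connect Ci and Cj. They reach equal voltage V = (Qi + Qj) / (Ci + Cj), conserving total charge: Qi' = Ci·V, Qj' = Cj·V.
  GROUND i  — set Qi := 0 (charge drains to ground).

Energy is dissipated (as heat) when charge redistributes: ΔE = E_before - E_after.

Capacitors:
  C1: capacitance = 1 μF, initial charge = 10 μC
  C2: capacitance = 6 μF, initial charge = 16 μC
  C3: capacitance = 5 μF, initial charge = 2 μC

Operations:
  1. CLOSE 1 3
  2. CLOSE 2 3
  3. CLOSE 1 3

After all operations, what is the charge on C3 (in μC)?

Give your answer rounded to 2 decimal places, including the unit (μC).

Answer: 11.52 μC

Derivation:
Initial: C1(1μF, Q=10μC, V=10.00V), C2(6μF, Q=16μC, V=2.67V), C3(5μF, Q=2μC, V=0.40V)
Op 1: CLOSE 1-3: Q_total=12.00, C_total=6.00, V=2.00; Q1=2.00, Q3=10.00; dissipated=38.400
Op 2: CLOSE 2-3: Q_total=26.00, C_total=11.00, V=2.36; Q2=14.18, Q3=11.82; dissipated=0.606
Op 3: CLOSE 1-3: Q_total=13.82, C_total=6.00, V=2.30; Q1=2.30, Q3=11.52; dissipated=0.055
Final charges: Q1=2.30, Q2=14.18, Q3=11.52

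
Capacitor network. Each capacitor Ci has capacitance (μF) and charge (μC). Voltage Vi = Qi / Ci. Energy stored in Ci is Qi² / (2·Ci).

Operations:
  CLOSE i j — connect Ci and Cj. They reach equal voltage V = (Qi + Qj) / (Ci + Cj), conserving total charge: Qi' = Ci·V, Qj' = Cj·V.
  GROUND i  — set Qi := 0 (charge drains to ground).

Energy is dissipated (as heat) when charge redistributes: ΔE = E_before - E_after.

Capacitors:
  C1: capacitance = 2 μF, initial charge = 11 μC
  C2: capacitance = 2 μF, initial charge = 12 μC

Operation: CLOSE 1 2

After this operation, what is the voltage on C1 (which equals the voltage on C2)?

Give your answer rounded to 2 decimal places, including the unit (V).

Initial: C1(2μF, Q=11μC, V=5.50V), C2(2μF, Q=12μC, V=6.00V)
Op 1: CLOSE 1-2: Q_total=23.00, C_total=4.00, V=5.75; Q1=11.50, Q2=11.50; dissipated=0.125

Answer: 5.75 V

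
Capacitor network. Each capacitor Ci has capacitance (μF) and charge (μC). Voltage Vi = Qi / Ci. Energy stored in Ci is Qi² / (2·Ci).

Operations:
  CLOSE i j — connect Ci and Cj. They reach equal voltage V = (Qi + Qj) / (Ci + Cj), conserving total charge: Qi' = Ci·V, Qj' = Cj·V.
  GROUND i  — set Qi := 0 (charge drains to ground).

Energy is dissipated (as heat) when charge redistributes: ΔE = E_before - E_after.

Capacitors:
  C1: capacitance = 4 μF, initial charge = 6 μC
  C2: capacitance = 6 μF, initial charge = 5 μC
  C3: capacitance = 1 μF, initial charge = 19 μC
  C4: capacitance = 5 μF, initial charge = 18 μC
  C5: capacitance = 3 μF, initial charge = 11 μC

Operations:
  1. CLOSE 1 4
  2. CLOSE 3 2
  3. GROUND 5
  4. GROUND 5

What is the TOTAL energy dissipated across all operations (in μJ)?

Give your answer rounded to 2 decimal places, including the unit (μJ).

Answer: 166.51 μJ

Derivation:
Initial: C1(4μF, Q=6μC, V=1.50V), C2(6μF, Q=5μC, V=0.83V), C3(1μF, Q=19μC, V=19.00V), C4(5μF, Q=18μC, V=3.60V), C5(3μF, Q=11μC, V=3.67V)
Op 1: CLOSE 1-4: Q_total=24.00, C_total=9.00, V=2.67; Q1=10.67, Q4=13.33; dissipated=4.900
Op 2: CLOSE 3-2: Q_total=24.00, C_total=7.00, V=3.43; Q3=3.43, Q2=20.57; dissipated=141.440
Op 3: GROUND 5: Q5=0; energy lost=20.167
Op 4: GROUND 5: Q5=0; energy lost=0.000
Total dissipated: 166.507 μJ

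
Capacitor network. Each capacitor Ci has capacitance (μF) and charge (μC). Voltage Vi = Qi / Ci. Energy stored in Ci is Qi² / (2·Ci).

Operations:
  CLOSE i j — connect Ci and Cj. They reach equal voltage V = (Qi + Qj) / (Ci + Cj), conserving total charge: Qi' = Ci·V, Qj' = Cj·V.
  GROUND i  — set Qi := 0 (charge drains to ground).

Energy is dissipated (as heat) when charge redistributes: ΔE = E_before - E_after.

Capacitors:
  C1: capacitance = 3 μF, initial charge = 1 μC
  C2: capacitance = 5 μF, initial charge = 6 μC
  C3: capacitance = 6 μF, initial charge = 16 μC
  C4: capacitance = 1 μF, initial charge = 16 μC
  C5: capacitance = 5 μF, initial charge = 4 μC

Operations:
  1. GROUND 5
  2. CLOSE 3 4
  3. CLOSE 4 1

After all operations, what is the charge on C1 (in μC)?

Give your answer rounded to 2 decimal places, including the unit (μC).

Initial: C1(3μF, Q=1μC, V=0.33V), C2(5μF, Q=6μC, V=1.20V), C3(6μF, Q=16μC, V=2.67V), C4(1μF, Q=16μC, V=16.00V), C5(5μF, Q=4μC, V=0.80V)
Op 1: GROUND 5: Q5=0; energy lost=1.600
Op 2: CLOSE 3-4: Q_total=32.00, C_total=7.00, V=4.57; Q3=27.43, Q4=4.57; dissipated=76.190
Op 3: CLOSE 4-1: Q_total=5.57, C_total=4.00, V=1.39; Q4=1.39, Q1=4.18; dissipated=6.736
Final charges: Q1=4.18, Q2=6.00, Q3=27.43, Q4=1.39, Q5=0.00

Answer: 4.18 μC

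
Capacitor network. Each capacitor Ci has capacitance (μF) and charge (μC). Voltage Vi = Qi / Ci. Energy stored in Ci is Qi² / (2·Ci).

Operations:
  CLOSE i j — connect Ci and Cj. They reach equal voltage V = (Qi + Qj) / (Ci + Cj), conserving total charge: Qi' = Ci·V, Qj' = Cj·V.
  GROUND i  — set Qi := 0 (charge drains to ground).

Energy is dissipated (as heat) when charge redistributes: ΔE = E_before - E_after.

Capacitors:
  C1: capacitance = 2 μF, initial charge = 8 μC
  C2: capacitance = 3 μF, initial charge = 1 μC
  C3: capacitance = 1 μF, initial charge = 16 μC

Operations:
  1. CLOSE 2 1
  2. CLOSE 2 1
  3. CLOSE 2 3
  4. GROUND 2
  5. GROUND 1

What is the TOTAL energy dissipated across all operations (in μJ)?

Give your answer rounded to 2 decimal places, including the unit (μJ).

Initial: C1(2μF, Q=8μC, V=4.00V), C2(3μF, Q=1μC, V=0.33V), C3(1μF, Q=16μC, V=16.00V)
Op 1: CLOSE 2-1: Q_total=9.00, C_total=5.00, V=1.80; Q2=5.40, Q1=3.60; dissipated=8.067
Op 2: CLOSE 2-1: Q_total=9.00, C_total=5.00, V=1.80; Q2=5.40, Q1=3.60; dissipated=0.000
Op 3: CLOSE 2-3: Q_total=21.40, C_total=4.00, V=5.35; Q2=16.05, Q3=5.35; dissipated=75.615
Op 4: GROUND 2: Q2=0; energy lost=42.934
Op 5: GROUND 1: Q1=0; energy lost=3.240
Total dissipated: 129.855 μJ

Answer: 129.86 μJ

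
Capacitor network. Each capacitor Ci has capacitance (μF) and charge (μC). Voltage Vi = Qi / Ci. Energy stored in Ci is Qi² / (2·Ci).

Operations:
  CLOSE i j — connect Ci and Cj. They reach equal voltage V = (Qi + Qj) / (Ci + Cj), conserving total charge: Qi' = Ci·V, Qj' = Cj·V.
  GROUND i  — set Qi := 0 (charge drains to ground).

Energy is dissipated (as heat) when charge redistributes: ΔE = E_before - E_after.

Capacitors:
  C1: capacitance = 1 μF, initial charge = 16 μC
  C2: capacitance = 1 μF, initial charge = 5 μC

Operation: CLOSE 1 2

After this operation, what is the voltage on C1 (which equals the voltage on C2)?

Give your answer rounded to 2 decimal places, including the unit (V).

Initial: C1(1μF, Q=16μC, V=16.00V), C2(1μF, Q=5μC, V=5.00V)
Op 1: CLOSE 1-2: Q_total=21.00, C_total=2.00, V=10.50; Q1=10.50, Q2=10.50; dissipated=30.250

Answer: 10.50 V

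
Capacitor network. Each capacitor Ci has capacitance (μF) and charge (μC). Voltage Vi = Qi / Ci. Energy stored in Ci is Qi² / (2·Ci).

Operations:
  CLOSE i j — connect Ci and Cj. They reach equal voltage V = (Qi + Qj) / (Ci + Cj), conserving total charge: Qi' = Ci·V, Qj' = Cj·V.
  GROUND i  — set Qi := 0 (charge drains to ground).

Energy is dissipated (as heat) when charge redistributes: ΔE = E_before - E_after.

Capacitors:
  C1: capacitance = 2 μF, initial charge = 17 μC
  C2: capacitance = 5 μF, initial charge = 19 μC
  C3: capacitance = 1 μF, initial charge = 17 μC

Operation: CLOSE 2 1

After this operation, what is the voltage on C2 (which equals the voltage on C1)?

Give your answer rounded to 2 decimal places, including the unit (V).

Answer: 5.14 V

Derivation:
Initial: C1(2μF, Q=17μC, V=8.50V), C2(5μF, Q=19μC, V=3.80V), C3(1μF, Q=17μC, V=17.00V)
Op 1: CLOSE 2-1: Q_total=36.00, C_total=7.00, V=5.14; Q2=25.71, Q1=10.29; dissipated=15.779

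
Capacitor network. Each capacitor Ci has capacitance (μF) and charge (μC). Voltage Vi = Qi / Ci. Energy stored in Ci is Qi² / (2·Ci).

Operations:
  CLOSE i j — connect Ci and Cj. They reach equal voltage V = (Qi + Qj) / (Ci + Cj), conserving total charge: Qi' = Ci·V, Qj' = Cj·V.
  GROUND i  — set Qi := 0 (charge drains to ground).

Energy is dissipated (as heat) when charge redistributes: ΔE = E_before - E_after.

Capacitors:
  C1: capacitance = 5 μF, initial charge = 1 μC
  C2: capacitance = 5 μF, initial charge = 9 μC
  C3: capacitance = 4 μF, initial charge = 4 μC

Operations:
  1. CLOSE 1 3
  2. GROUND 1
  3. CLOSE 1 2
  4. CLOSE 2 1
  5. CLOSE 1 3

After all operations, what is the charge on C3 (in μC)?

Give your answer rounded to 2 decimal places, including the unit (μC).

Initial: C1(5μF, Q=1μC, V=0.20V), C2(5μF, Q=9μC, V=1.80V), C3(4μF, Q=4μC, V=1.00V)
Op 1: CLOSE 1-3: Q_total=5.00, C_total=9.00, V=0.56; Q1=2.78, Q3=2.22; dissipated=0.711
Op 2: GROUND 1: Q1=0; energy lost=0.772
Op 3: CLOSE 1-2: Q_total=9.00, C_total=10.00, V=0.90; Q1=4.50, Q2=4.50; dissipated=4.050
Op 4: CLOSE 2-1: Q_total=9.00, C_total=10.00, V=0.90; Q2=4.50, Q1=4.50; dissipated=0.000
Op 5: CLOSE 1-3: Q_total=6.72, C_total=9.00, V=0.75; Q1=3.73, Q3=2.99; dissipated=0.132
Final charges: Q1=3.73, Q2=4.50, Q3=2.99

Answer: 2.99 μC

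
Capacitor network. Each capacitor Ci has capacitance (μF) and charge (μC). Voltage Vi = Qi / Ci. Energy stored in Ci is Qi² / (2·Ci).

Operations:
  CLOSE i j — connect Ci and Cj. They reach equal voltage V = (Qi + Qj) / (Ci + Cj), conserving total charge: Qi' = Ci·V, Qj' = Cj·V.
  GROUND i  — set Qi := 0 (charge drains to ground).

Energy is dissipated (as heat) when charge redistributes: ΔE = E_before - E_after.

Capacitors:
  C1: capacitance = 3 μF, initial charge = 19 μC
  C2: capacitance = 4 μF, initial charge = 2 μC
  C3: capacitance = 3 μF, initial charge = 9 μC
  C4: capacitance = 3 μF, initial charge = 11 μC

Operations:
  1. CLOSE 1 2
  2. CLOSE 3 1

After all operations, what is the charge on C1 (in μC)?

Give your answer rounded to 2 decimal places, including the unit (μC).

Initial: C1(3μF, Q=19μC, V=6.33V), C2(4μF, Q=2μC, V=0.50V), C3(3μF, Q=9μC, V=3.00V), C4(3μF, Q=11μC, V=3.67V)
Op 1: CLOSE 1-2: Q_total=21.00, C_total=7.00, V=3.00; Q1=9.00, Q2=12.00; dissipated=29.167
Op 2: CLOSE 3-1: Q_total=18.00, C_total=6.00, V=3.00; Q3=9.00, Q1=9.00; dissipated=0.000
Final charges: Q1=9.00, Q2=12.00, Q3=9.00, Q4=11.00

Answer: 9.00 μC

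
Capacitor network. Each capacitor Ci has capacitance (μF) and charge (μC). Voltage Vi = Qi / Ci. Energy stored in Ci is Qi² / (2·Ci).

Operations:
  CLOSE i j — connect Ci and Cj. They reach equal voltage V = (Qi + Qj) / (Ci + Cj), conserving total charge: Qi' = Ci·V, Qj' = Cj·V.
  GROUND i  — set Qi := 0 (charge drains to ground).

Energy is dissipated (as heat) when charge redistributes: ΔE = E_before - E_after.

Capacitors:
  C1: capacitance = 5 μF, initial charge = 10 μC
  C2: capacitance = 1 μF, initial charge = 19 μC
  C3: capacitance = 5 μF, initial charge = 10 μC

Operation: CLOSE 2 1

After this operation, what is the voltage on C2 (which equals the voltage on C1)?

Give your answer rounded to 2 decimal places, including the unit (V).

Answer: 4.83 V

Derivation:
Initial: C1(5μF, Q=10μC, V=2.00V), C2(1μF, Q=19μC, V=19.00V), C3(5μF, Q=10μC, V=2.00V)
Op 1: CLOSE 2-1: Q_total=29.00, C_total=6.00, V=4.83; Q2=4.83, Q1=24.17; dissipated=120.417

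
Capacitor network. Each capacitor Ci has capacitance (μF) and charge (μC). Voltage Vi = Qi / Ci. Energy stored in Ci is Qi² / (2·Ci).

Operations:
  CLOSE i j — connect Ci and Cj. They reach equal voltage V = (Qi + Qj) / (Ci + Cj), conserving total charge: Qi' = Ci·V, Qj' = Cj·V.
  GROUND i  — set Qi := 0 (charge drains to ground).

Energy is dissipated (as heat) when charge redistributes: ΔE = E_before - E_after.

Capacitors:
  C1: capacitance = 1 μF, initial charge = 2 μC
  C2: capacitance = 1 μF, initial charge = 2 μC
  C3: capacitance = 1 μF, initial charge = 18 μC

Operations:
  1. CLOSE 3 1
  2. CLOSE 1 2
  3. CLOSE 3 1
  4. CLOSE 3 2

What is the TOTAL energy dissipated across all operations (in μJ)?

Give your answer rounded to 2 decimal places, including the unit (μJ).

Answer: 85.00 μJ

Derivation:
Initial: C1(1μF, Q=2μC, V=2.00V), C2(1μF, Q=2μC, V=2.00V), C3(1μF, Q=18μC, V=18.00V)
Op 1: CLOSE 3-1: Q_total=20.00, C_total=2.00, V=10.00; Q3=10.00, Q1=10.00; dissipated=64.000
Op 2: CLOSE 1-2: Q_total=12.00, C_total=2.00, V=6.00; Q1=6.00, Q2=6.00; dissipated=16.000
Op 3: CLOSE 3-1: Q_total=16.00, C_total=2.00, V=8.00; Q3=8.00, Q1=8.00; dissipated=4.000
Op 4: CLOSE 3-2: Q_total=14.00, C_total=2.00, V=7.00; Q3=7.00, Q2=7.00; dissipated=1.000
Total dissipated: 85.000 μJ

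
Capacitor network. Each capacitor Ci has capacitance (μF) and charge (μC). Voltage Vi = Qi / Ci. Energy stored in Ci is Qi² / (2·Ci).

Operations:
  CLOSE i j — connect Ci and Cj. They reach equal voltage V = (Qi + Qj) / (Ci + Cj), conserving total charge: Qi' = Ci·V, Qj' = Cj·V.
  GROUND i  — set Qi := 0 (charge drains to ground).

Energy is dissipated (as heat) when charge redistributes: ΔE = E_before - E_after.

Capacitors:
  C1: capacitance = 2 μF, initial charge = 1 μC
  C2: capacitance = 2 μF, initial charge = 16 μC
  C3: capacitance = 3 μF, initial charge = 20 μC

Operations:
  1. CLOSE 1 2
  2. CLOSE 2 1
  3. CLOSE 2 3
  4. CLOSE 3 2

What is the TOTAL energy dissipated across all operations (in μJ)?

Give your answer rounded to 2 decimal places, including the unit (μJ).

Initial: C1(2μF, Q=1μC, V=0.50V), C2(2μF, Q=16μC, V=8.00V), C3(3μF, Q=20μC, V=6.67V)
Op 1: CLOSE 1-2: Q_total=17.00, C_total=4.00, V=4.25; Q1=8.50, Q2=8.50; dissipated=28.125
Op 2: CLOSE 2-1: Q_total=17.00, C_total=4.00, V=4.25; Q2=8.50, Q1=8.50; dissipated=0.000
Op 3: CLOSE 2-3: Q_total=28.50, C_total=5.00, V=5.70; Q2=11.40, Q3=17.10; dissipated=3.504
Op 4: CLOSE 3-2: Q_total=28.50, C_total=5.00, V=5.70; Q3=17.10, Q2=11.40; dissipated=0.000
Total dissipated: 31.629 μJ

Answer: 31.63 μJ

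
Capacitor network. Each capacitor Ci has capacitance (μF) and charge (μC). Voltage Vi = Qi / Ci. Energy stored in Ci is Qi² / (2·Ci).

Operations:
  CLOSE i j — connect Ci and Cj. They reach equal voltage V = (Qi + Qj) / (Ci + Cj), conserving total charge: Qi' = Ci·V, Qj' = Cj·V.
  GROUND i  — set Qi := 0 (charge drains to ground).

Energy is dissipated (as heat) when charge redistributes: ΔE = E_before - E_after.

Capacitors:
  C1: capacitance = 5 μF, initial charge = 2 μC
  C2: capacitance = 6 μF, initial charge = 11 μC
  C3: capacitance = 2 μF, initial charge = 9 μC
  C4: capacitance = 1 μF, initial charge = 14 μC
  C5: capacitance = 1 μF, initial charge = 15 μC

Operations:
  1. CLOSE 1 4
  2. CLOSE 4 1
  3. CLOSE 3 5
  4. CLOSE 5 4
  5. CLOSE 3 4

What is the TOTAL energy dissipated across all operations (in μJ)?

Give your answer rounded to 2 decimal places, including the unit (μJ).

Answer: 123.30 μJ

Derivation:
Initial: C1(5μF, Q=2μC, V=0.40V), C2(6μF, Q=11μC, V=1.83V), C3(2μF, Q=9μC, V=4.50V), C4(1μF, Q=14μC, V=14.00V), C5(1μF, Q=15μC, V=15.00V)
Op 1: CLOSE 1-4: Q_total=16.00, C_total=6.00, V=2.67; Q1=13.33, Q4=2.67; dissipated=77.067
Op 2: CLOSE 4-1: Q_total=16.00, C_total=6.00, V=2.67; Q4=2.67, Q1=13.33; dissipated=0.000
Op 3: CLOSE 3-5: Q_total=24.00, C_total=3.00, V=8.00; Q3=16.00, Q5=8.00; dissipated=36.750
Op 4: CLOSE 5-4: Q_total=10.67, C_total=2.00, V=5.33; Q5=5.33, Q4=5.33; dissipated=7.111
Op 5: CLOSE 3-4: Q_total=21.33, C_total=3.00, V=7.11; Q3=14.22, Q4=7.11; dissipated=2.370
Total dissipated: 123.298 μJ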